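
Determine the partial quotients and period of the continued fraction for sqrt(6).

Write x_i = (sqrt(6) + m_i)/d_i with (m_0, d_0) = (0, 1). a_0 = floor(sqrt(6)) = 2, since 2^2 = 4 <= 6 < 9 = 3^2.
Iterate m_{i+1} = d_i*a_i - m_i, d_{i+1} = (6 - m_{i+1}^2)/d_i, a_{i+1} = floor((a_0 + m_{i+1})/d_{i+1}):
  m_1 = 1*2 - 0 = 2, d_1 = (6 - 2^2)/1 = 2/1 = 2, a_1 = floor((2 + 2)/2) = 2.
  m_2 = 2*2 - 2 = 2, d_2 = (6 - 2^2)/2 = 2/2 = 1, a_2 = floor((2 + 2)/1) = 4.
  m_3 = 1*4 - 2 = 2, d_3 = (6 - 2^2)/1 = 2/1 = 2: (m_3, d_3) = (m_1, d_1) = (2, 2), so from here the quotients repeat a_1, a_2; the period length is 2.
Hence the expansion of sqrt(6) is a_0 = 2 followed by the repeating block 2, 4 (period 2).

[2; (2, 4)]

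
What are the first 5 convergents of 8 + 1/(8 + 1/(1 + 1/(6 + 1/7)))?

Using the convergent recurrence p_i = a_i*p_{i-1} + p_{i-2}, q_i = a_i*q_{i-1} + q_{i-2} with p_{-2}=0, p_{-1}=1, q_{-2}=1, q_{-1}=0:
  i=0: a_0=8, p_0 = 8*1 + 0 = 8, q_0 = 8*0 + 1 = 1.
  i=1: a_1=8, p_1 = 8*8 + 1 = 65, q_1 = 8*1 + 0 = 8.
  i=2: a_2=1, p_2 = 1*65 + 8 = 73, q_2 = 1*8 + 1 = 9.
  i=3: a_3=6, p_3 = 6*73 + 65 = 503, q_3 = 6*9 + 8 = 62.
  i=4: a_4=7, p_4 = 7*503 + 73 = 3594, q_4 = 7*62 + 9 = 443.

8/1, 65/8, 73/9, 503/62, 3594/443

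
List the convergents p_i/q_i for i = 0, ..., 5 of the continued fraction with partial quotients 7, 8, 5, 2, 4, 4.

Using the convergent recurrence p_i = a_i*p_{i-1} + p_{i-2}, q_i = a_i*q_{i-1} + q_{i-2} with p_{-2}=0, p_{-1}=1, q_{-2}=1, q_{-1}=0:
  i=0: a_0=7, p_0 = 7*1 + 0 = 7, q_0 = 7*0 + 1 = 1.
  i=1: a_1=8, p_1 = 8*7 + 1 = 57, q_1 = 8*1 + 0 = 8.
  i=2: a_2=5, p_2 = 5*57 + 7 = 292, q_2 = 5*8 + 1 = 41.
  i=3: a_3=2, p_3 = 2*292 + 57 = 641, q_3 = 2*41 + 8 = 90.
  i=4: a_4=4, p_4 = 4*641 + 292 = 2856, q_4 = 4*90 + 41 = 401.
  i=5: a_5=4, p_5 = 4*2856 + 641 = 12065, q_5 = 4*401 + 90 = 1694.

7/1, 57/8, 292/41, 641/90, 2856/401, 12065/1694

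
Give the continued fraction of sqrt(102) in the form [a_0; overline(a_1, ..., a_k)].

[10; overline(10, 20)]

Write x_i = (sqrt(102) + m_i)/d_i with (m_0, d_0) = (0, 1). a_0 = floor(sqrt(102)) = 10, since 10^2 = 100 <= 102 < 121 = 11^2.
Iterate m_{i+1} = d_i*a_i - m_i, d_{i+1} = (102 - m_{i+1}^2)/d_i, a_{i+1} = floor((a_0 + m_{i+1})/d_{i+1}):
  m_1 = 1*10 - 0 = 10, d_1 = (102 - 10^2)/1 = 2/1 = 2, a_1 = floor((10 + 10)/2) = 10.
  m_2 = 2*10 - 10 = 10, d_2 = (102 - 10^2)/2 = 2/2 = 1, a_2 = floor((10 + 10)/1) = 20.
  m_3 = 1*20 - 10 = 10, d_3 = (102 - 10^2)/1 = 2/1 = 2: (m_3, d_3) = (m_1, d_1) = (10, 2), so from here the quotients repeat a_1, a_2; the period length is 2.
Hence the expansion of sqrt(102) is a_0 = 10 followed by the repeating block 10, 20 (period 2).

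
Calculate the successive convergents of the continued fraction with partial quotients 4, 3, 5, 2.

Using the convergent recurrence p_i = a_i*p_{i-1} + p_{i-2}, q_i = a_i*q_{i-1} + q_{i-2} with p_{-2}=0, p_{-1}=1, q_{-2}=1, q_{-1}=0:
  i=0: a_0=4, p_0 = 4*1 + 0 = 4, q_0 = 4*0 + 1 = 1.
  i=1: a_1=3, p_1 = 3*4 + 1 = 13, q_1 = 3*1 + 0 = 3.
  i=2: a_2=5, p_2 = 5*13 + 4 = 69, q_2 = 5*3 + 1 = 16.
  i=3: a_3=2, p_3 = 2*69 + 13 = 151, q_3 = 2*16 + 3 = 35.

4/1, 13/3, 69/16, 151/35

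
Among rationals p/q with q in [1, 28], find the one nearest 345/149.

44/19

Expand x = 345/149 as a continued fraction with the Euclidean algorithm:
  345 = 2*149 + 47, so a_0 = 2.
  149 = 3*47 + 8, so a_1 = 3.
  47 = 5*8 + 7, so a_2 = 5.
  8 = 1*7 + 1, so a_3 = 1.
  7 = 7*1 + 0, so a_4 = 7.
so x = [2; 3, 5, 1, 7].
Convergents (p_i = a_i*p_{i-1} + p_{i-2}, q_i = a_i*q_{i-1} + q_{i-2} with p_{-2}=0, p_{-1}=1, q_{-2}=1, q_{-1}=0), until the denominator exceeds 28:
  i=0: a_0=2, p_0 = 2*1 + 0 = 2, q_0 = 2*0 + 1 = 1.
  i=1: a_1=3, p_1 = 3*2 + 1 = 7, q_1 = 3*1 + 0 = 3.
  i=2: a_2=5, p_2 = 5*7 + 2 = 37, q_2 = 5*3 + 1 = 16.
  i=3: a_3=1, p_3 = 1*37 + 7 = 44, q_3 = 1*16 + 3 = 19.
  i=4: a_4=7, p_4 = 7*44 + 37 = 345, q_4 = 7*19 + 16 = 149.
q_4 = 149 > 28, so the last convergent with denominator <= 28 is p_3/q_3 = 44/19.
The closest fraction with denominator <= 28 is either p_3/q_3 or the intermediate fraction (k*p_3 + p_2)/(k*q_3 + q_2) with the largest k >= 1 whose denominator stays <= 28; these approach x as k grows, and every other convergent or intermediate fraction in range is farther away.
Largest k: floor((28 - q_2)/q_3) = floor((28 - 16)/19) = 0.
Since k = 0, no intermediate fraction beyond p_3/q_3 has denominator <= 28, so the convergent 44/19 is the closest (its error is |345*19 - 44*149|/(149*19) = 1/2831).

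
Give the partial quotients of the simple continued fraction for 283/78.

Run the Euclidean algorithm on 283 and 78; the successive quotients are the partial quotients a_0, a_1, ... (each step inverts the fractional part left over by the previous one):
  283 = 3*78 + 49, so a_0 = 3.
  78 = 1*49 + 29, so a_1 = 1.
  49 = 1*29 + 20, so a_2 = 1.
  29 = 1*20 + 9, so a_3 = 1.
  20 = 2*9 + 2, so a_4 = 2.
  9 = 4*2 + 1, so a_5 = 4.
  2 = 2*1 + 0, so a_6 = 2.
The remainder reaches 0 after 7 divisions, so the expansion has 7 partial quotients, read off in order.

[3; 1, 1, 1, 2, 4, 2]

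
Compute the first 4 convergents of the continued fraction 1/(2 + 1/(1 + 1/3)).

0/1, 1/2, 1/3, 4/11

Using the convergent recurrence p_i = a_i*p_{i-1} + p_{i-2}, q_i = a_i*q_{i-1} + q_{i-2} with p_{-2}=0, p_{-1}=1, q_{-2}=1, q_{-1}=0:
  i=0: a_0=0, p_0 = 0*1 + 0 = 0, q_0 = 0*0 + 1 = 1.
  i=1: a_1=2, p_1 = 2*0 + 1 = 1, q_1 = 2*1 + 0 = 2.
  i=2: a_2=1, p_2 = 1*1 + 0 = 1, q_2 = 1*2 + 1 = 3.
  i=3: a_3=3, p_3 = 3*1 + 1 = 4, q_3 = 3*3 + 2 = 11.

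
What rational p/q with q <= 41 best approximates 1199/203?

Expand x = 1199/203 as a continued fraction with the Euclidean algorithm:
  1199 = 5*203 + 184, so a_0 = 5.
  203 = 1*184 + 19, so a_1 = 1.
  184 = 9*19 + 13, so a_2 = 9.
  19 = 1*13 + 6, so a_3 = 1.
  13 = 2*6 + 1, so a_4 = 2.
  6 = 6*1 + 0, so a_5 = 6.
so x = [5; 1, 9, 1, 2, 6].
Convergents (p_i = a_i*p_{i-1} + p_{i-2}, q_i = a_i*q_{i-1} + q_{i-2} with p_{-2}=0, p_{-1}=1, q_{-2}=1, q_{-1}=0), until the denominator exceeds 41:
  i=0: a_0=5, p_0 = 5*1 + 0 = 5, q_0 = 5*0 + 1 = 1.
  i=1: a_1=1, p_1 = 1*5 + 1 = 6, q_1 = 1*1 + 0 = 1.
  i=2: a_2=9, p_2 = 9*6 + 5 = 59, q_2 = 9*1 + 1 = 10.
  i=3: a_3=1, p_3 = 1*59 + 6 = 65, q_3 = 1*10 + 1 = 11.
  i=4: a_4=2, p_4 = 2*65 + 59 = 189, q_4 = 2*11 + 10 = 32.
  i=5: a_5=6, p_5 = 6*189 + 65 = 1199, q_5 = 6*32 + 11 = 203.
q_5 = 203 > 41, so the last convergent with denominator <= 41 is p_4/q_4 = 189/32.
The closest fraction with denominator <= 41 is either p_4/q_4 or the intermediate fraction (k*p_4 + p_3)/(k*q_4 + q_3) with the largest k >= 1 whose denominator stays <= 41; these approach x as k grows, and every other convergent or intermediate fraction in range is farther away.
Largest k: floor((41 - q_3)/q_4) = floor((41 - 11)/32) = 0.
Since k = 0, no intermediate fraction beyond p_4/q_4 has denominator <= 41, so the convergent 189/32 is the closest (its error is |1199*32 - 189*203|/(203*32) = 1/6496).

189/32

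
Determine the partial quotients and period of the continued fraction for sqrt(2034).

[45; (10, 90)]

Write x_i = (sqrt(2034) + m_i)/d_i with (m_0, d_0) = (0, 1). a_0 = floor(sqrt(2034)) = 45, since 45^2 = 2025 <= 2034 < 2116 = 46^2.
Iterate m_{i+1} = d_i*a_i - m_i, d_{i+1} = (2034 - m_{i+1}^2)/d_i, a_{i+1} = floor((a_0 + m_{i+1})/d_{i+1}):
  m_1 = 1*45 - 0 = 45, d_1 = (2034 - 45^2)/1 = 9/1 = 9, a_1 = floor((45 + 45)/9) = 10.
  m_2 = 9*10 - 45 = 45, d_2 = (2034 - 45^2)/9 = 9/9 = 1, a_2 = floor((45 + 45)/1) = 90.
  m_3 = 1*90 - 45 = 45, d_3 = (2034 - 45^2)/1 = 9/1 = 9: (m_3, d_3) = (m_1, d_1) = (45, 9), so from here the quotients repeat a_1, a_2; the period length is 2.
Hence the expansion of sqrt(2034) is a_0 = 45 followed by the repeating block 10, 90 (period 2).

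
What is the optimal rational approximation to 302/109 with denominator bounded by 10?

25/9

Expand x = 302/109 as a continued fraction with the Euclidean algorithm:
  302 = 2*109 + 84, so a_0 = 2.
  109 = 1*84 + 25, so a_1 = 1.
  84 = 3*25 + 9, so a_2 = 3.
  25 = 2*9 + 7, so a_3 = 2.
  9 = 1*7 + 2, so a_4 = 1.
  7 = 3*2 + 1, so a_5 = 3.
  2 = 2*1 + 0, so a_6 = 2.
so x = [2; 1, 3, 2, 1, 3, 2].
Convergents (p_i = a_i*p_{i-1} + p_{i-2}, q_i = a_i*q_{i-1} + q_{i-2} with p_{-2}=0, p_{-1}=1, q_{-2}=1, q_{-1}=0), until the denominator exceeds 10:
  i=0: a_0=2, p_0 = 2*1 + 0 = 2, q_0 = 2*0 + 1 = 1.
  i=1: a_1=1, p_1 = 1*2 + 1 = 3, q_1 = 1*1 + 0 = 1.
  i=2: a_2=3, p_2 = 3*3 + 2 = 11, q_2 = 3*1 + 1 = 4.
  i=3: a_3=2, p_3 = 2*11 + 3 = 25, q_3 = 2*4 + 1 = 9.
  i=4: a_4=1, p_4 = 1*25 + 11 = 36, q_4 = 1*9 + 4 = 13.
q_4 = 13 > 10, so the last convergent with denominator <= 10 is p_3/q_3 = 25/9.
The closest fraction with denominator <= 10 is either p_3/q_3 or the intermediate fraction (k*p_3 + p_2)/(k*q_3 + q_2) with the largest k >= 1 whose denominator stays <= 10; these approach x as k grows, and every other convergent or intermediate fraction in range is farther away.
Largest k: floor((10 - q_2)/q_3) = floor((10 - 4)/9) = 0.
Since k = 0, no intermediate fraction beyond p_3/q_3 has denominator <= 10, so the convergent 25/9 is the closest (its error is |302*9 - 25*109|/(109*9) = 7/981).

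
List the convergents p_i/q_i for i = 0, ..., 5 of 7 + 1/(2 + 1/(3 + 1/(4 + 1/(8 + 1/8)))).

7/1, 15/2, 52/7, 223/30, 1836/247, 14911/2006

Using the convergent recurrence p_i = a_i*p_{i-1} + p_{i-2}, q_i = a_i*q_{i-1} + q_{i-2} with p_{-2}=0, p_{-1}=1, q_{-2}=1, q_{-1}=0:
  i=0: a_0=7, p_0 = 7*1 + 0 = 7, q_0 = 7*0 + 1 = 1.
  i=1: a_1=2, p_1 = 2*7 + 1 = 15, q_1 = 2*1 + 0 = 2.
  i=2: a_2=3, p_2 = 3*15 + 7 = 52, q_2 = 3*2 + 1 = 7.
  i=3: a_3=4, p_3 = 4*52 + 15 = 223, q_3 = 4*7 + 2 = 30.
  i=4: a_4=8, p_4 = 8*223 + 52 = 1836, q_4 = 8*30 + 7 = 247.
  i=5: a_5=8, p_5 = 8*1836 + 223 = 14911, q_5 = 8*247 + 30 = 2006.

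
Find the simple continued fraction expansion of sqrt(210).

Write x_i = (sqrt(210) + m_i)/d_i with (m_0, d_0) = (0, 1). a_0 = floor(sqrt(210)) = 14, since 14^2 = 196 <= 210 < 225 = 15^2.
Iterate m_{i+1} = d_i*a_i - m_i, d_{i+1} = (210 - m_{i+1}^2)/d_i, a_{i+1} = floor((a_0 + m_{i+1})/d_{i+1}):
  m_1 = 1*14 - 0 = 14, d_1 = (210 - 14^2)/1 = 14/1 = 14, a_1 = floor((14 + 14)/14) = 2.
  m_2 = 14*2 - 14 = 14, d_2 = (210 - 14^2)/14 = 14/14 = 1, a_2 = floor((14 + 14)/1) = 28.
  m_3 = 1*28 - 14 = 14, d_3 = (210 - 14^2)/1 = 14/1 = 14: (m_3, d_3) = (m_1, d_1) = (14, 14), so from here the quotients repeat a_1, a_2; the period length is 2.
Hence the expansion of sqrt(210) is a_0 = 14 followed by the repeating block 2, 28 (period 2).

[14; (2, 28)]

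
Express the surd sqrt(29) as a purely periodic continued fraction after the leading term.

Write x_i = (sqrt(29) + m_i)/d_i with (m_0, d_0) = (0, 1). a_0 = floor(sqrt(29)) = 5, since 5^2 = 25 <= 29 < 36 = 6^2.
Iterate m_{i+1} = d_i*a_i - m_i, d_{i+1} = (29 - m_{i+1}^2)/d_i, a_{i+1} = floor((a_0 + m_{i+1})/d_{i+1}):
  m_1 = 1*5 - 0 = 5, d_1 = (29 - 5^2)/1 = 4/1 = 4, a_1 = floor((5 + 5)/4) = 2.
  m_2 = 4*2 - 5 = 3, d_2 = (29 - 3^2)/4 = 20/4 = 5, a_2 = floor((5 + 3)/5) = 1.
  m_3 = 5*1 - 3 = 2, d_3 = (29 - 2^2)/5 = 25/5 = 5, a_3 = floor((5 + 2)/5) = 1.
  m_4 = 5*1 - 2 = 3, d_4 = (29 - 3^2)/5 = 20/5 = 4, a_4 = floor((5 + 3)/4) = 2.
  m_5 = 4*2 - 3 = 5, d_5 = (29 - 5^2)/4 = 4/4 = 1, a_5 = floor((5 + 5)/1) = 10.
  m_6 = 1*10 - 5 = 5, d_6 = (29 - 5^2)/1 = 4/1 = 4: (m_6, d_6) = (m_1, d_1) = (5, 4), so from here the quotients repeat a_1, ..., a_5; the period length is 5.
Hence the expansion of sqrt(29) is a_0 = 5 followed by the repeating block 2, 1, 1, 2, 10 (period 5).

[5; (2, 1, 1, 2, 10)]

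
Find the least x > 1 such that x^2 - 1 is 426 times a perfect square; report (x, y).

First expand sqrt(426) as a continued fraction. With x_i = (sqrt(426) + m_i)/d_i and (m_0, d_0) = (0, 1): a_0 = floor(sqrt(426)) = 20, since 20^2 = 400 <= 426 < 441 = 21^2.
Iterate m_{i+1} = d_i*a_i - m_i, d_{i+1} = (426 - m_{i+1}^2)/d_i, a_{i+1} = floor((a_0 + m_{i+1})/d_{i+1}):
  m_1 = 1*20 - 0 = 20, d_1 = (426 - 20^2)/1 = 26/1 = 26, a_1 = floor((20 + 20)/26) = 1.
  m_2 = 26*1 - 20 = 6, d_2 = (426 - 6^2)/26 = 390/26 = 15, a_2 = floor((20 + 6)/15) = 1.
  m_3 = 15*1 - 6 = 9, d_3 = (426 - 9^2)/15 = 345/15 = 23, a_3 = floor((20 + 9)/23) = 1.
  m_4 = 23*1 - 9 = 14, d_4 = (426 - 14^2)/23 = 230/23 = 10, a_4 = floor((20 + 14)/10) = 3.
  m_5 = 10*3 - 14 = 16, d_5 = (426 - 16^2)/10 = 170/10 = 17, a_5 = floor((20 + 16)/17) = 2.
  m_6 = 17*2 - 16 = 18, d_6 = (426 - 18^2)/17 = 102/17 = 6, a_6 = floor((20 + 18)/6) = 6.
  m_7 = 6*6 - 18 = 18, d_7 = (426 - 18^2)/6 = 102/6 = 17, a_7 = floor((20 + 18)/17) = 2.
  m_8 = 17*2 - 18 = 16, d_8 = (426 - 16^2)/17 = 170/17 = 10, a_8 = floor((20 + 16)/10) = 3.
  m_9 = 10*3 - 16 = 14, d_9 = (426 - 14^2)/10 = 230/10 = 23, a_9 = floor((20 + 14)/23) = 1.
  m_10 = 23*1 - 14 = 9, d_10 = (426 - 9^2)/23 = 345/23 = 15, a_10 = floor((20 + 9)/15) = 1.
  m_11 = 15*1 - 9 = 6, d_11 = (426 - 6^2)/15 = 390/15 = 26, a_11 = floor((20 + 6)/26) = 1.
  m_12 = 26*1 - 6 = 20, d_12 = (426 - 20^2)/26 = 26/26 = 1, a_12 = floor((20 + 20)/1) = 40.
  m_13 = 1*40 - 20 = 20, d_13 = (426 - 20^2)/1 = 26/1 = 26: (m_13, d_13) = (m_1, d_1) = (20, 26), so from here the quotients repeat a_1, ..., a_12; the period length is 12.
So sqrt(426) = [20; (1, 1, 1, 3, 2, 6, 2, 3, 1, 1, 1, 40)] with period length k = 12.
k is even, so the fundamental solution of x^2 - 426y^2 = 1 is (p_{k-1}, q_{k-1}) = (p_11, q_11); compute convergents through index 11.
Convergents (p_i = a_i*p_{i-1} + p_{i-2}, q_i = a_i*q_{i-1} + q_{i-2} with p_{-2}=0, p_{-1}=1, q_{-2}=1, q_{-1}=0):
  i=0: a_0=20, p_0 = 20*1 + 0 = 20, q_0 = 20*0 + 1 = 1.
  i=1: a_1=1, p_1 = 1*20 + 1 = 21, q_1 = 1*1 + 0 = 1.
  i=2: a_2=1, p_2 = 1*21 + 20 = 41, q_2 = 1*1 + 1 = 2.
  i=3: a_3=1, p_3 = 1*41 + 21 = 62, q_3 = 1*2 + 1 = 3.
  i=4: a_4=3, p_4 = 3*62 + 41 = 227, q_4 = 3*3 + 2 = 11.
  i=5: a_5=2, p_5 = 2*227 + 62 = 516, q_5 = 2*11 + 3 = 25.
  i=6: a_6=6, p_6 = 6*516 + 227 = 3323, q_6 = 6*25 + 11 = 161.
  i=7: a_7=2, p_7 = 2*3323 + 516 = 7162, q_7 = 2*161 + 25 = 347.
  i=8: a_8=3, p_8 = 3*7162 + 3323 = 24809, q_8 = 3*347 + 161 = 1202.
  i=9: a_9=1, p_9 = 1*24809 + 7162 = 31971, q_9 = 1*1202 + 347 = 1549.
  i=10: a_10=1, p_10 = 1*31971 + 24809 = 56780, q_10 = 1*1549 + 1202 = 2751.
  i=11: a_11=1, p_11 = 1*56780 + 31971 = 88751, q_11 = 1*2751 + 1549 = 4300.
Check: 88751^2 - 426*4300^2 = 7876740001 - 7876740000 = 1, so (x, y) = (88751, 4300) solves the equation, and by the theorem it is the least positive solution.

(x, y) = (88751, 4300)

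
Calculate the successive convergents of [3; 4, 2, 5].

3/1, 13/4, 29/9, 158/49

Using the convergent recurrence p_i = a_i*p_{i-1} + p_{i-2}, q_i = a_i*q_{i-1} + q_{i-2} with p_{-2}=0, p_{-1}=1, q_{-2}=1, q_{-1}=0:
  i=0: a_0=3, p_0 = 3*1 + 0 = 3, q_0 = 3*0 + 1 = 1.
  i=1: a_1=4, p_1 = 4*3 + 1 = 13, q_1 = 4*1 + 0 = 4.
  i=2: a_2=2, p_2 = 2*13 + 3 = 29, q_2 = 2*4 + 1 = 9.
  i=3: a_3=5, p_3 = 5*29 + 13 = 158, q_3 = 5*9 + 4 = 49.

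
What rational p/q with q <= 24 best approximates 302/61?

Expand x = 302/61 as a continued fraction with the Euclidean algorithm:
  302 = 4*61 + 58, so a_0 = 4.
  61 = 1*58 + 3, so a_1 = 1.
  58 = 19*3 + 1, so a_2 = 19.
  3 = 3*1 + 0, so a_3 = 3.
so x = [4; 1, 19, 3].
Convergents (p_i = a_i*p_{i-1} + p_{i-2}, q_i = a_i*q_{i-1} + q_{i-2} with p_{-2}=0, p_{-1}=1, q_{-2}=1, q_{-1}=0), until the denominator exceeds 24:
  i=0: a_0=4, p_0 = 4*1 + 0 = 4, q_0 = 4*0 + 1 = 1.
  i=1: a_1=1, p_1 = 1*4 + 1 = 5, q_1 = 1*1 + 0 = 1.
  i=2: a_2=19, p_2 = 19*5 + 4 = 99, q_2 = 19*1 + 1 = 20.
  i=3: a_3=3, p_3 = 3*99 + 5 = 302, q_3 = 3*20 + 1 = 61.
q_3 = 61 > 24, so the last convergent with denominator <= 24 is p_2/q_2 = 99/20.
The closest fraction with denominator <= 24 is either p_2/q_2 or the intermediate fraction (k*p_2 + p_1)/(k*q_2 + q_1) with the largest k >= 1 whose denominator stays <= 24; these approach x as k grows, and every other convergent or intermediate fraction in range is farther away.
Largest k: floor((24 - q_1)/q_2) = floor((24 - 1)/20) = 1.
That gives (1*99 + 5)/(1*20 + 1) = 104/21.
Compare the errors: |x - 99/20| = |302*20 - 99*61|/(61*20) = 1/1220, and |x - 104/21| = |302*21 - 104*61|/(61*21) = 2/1281.
Cross-multiplying, 1*1281 = 1281 < 2440 = 2*1220, so 1/1220 is smaller: the convergent 99/20 is closer to x than 104/21.

99/20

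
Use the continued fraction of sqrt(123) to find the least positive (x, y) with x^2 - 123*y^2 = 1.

(x, y) = (122, 11)

First expand sqrt(123) as a continued fraction. With x_i = (sqrt(123) + m_i)/d_i and (m_0, d_0) = (0, 1): a_0 = floor(sqrt(123)) = 11, since 11^2 = 121 <= 123 < 144 = 12^2.
Iterate m_{i+1} = d_i*a_i - m_i, d_{i+1} = (123 - m_{i+1}^2)/d_i, a_{i+1} = floor((a_0 + m_{i+1})/d_{i+1}):
  m_1 = 1*11 - 0 = 11, d_1 = (123 - 11^2)/1 = 2/1 = 2, a_1 = floor((11 + 11)/2) = 11.
  m_2 = 2*11 - 11 = 11, d_2 = (123 - 11^2)/2 = 2/2 = 1, a_2 = floor((11 + 11)/1) = 22.
  m_3 = 1*22 - 11 = 11, d_3 = (123 - 11^2)/1 = 2/1 = 2: (m_3, d_3) = (m_1, d_1) = (11, 2), so from here the quotients repeat a_1, a_2; the period length is 2.
So sqrt(123) = [11; (11, 22)] with period length k = 2.
k is even, so the fundamental solution of x^2 - 123y^2 = 1 is (p_{k-1}, q_{k-1}) = (p_1, q_1); compute convergents through index 1.
Convergents (p_i = a_i*p_{i-1} + p_{i-2}, q_i = a_i*q_{i-1} + q_{i-2} with p_{-2}=0, p_{-1}=1, q_{-2}=1, q_{-1}=0):
  i=0: a_0=11, p_0 = 11*1 + 0 = 11, q_0 = 11*0 + 1 = 1.
  i=1: a_1=11, p_1 = 11*11 + 1 = 122, q_1 = 11*1 + 0 = 11.
Check: 122^2 - 123*11^2 = 14884 - 14883 = 1, so (x, y) = (122, 11) solves the equation, and by the theorem it is the least positive solution.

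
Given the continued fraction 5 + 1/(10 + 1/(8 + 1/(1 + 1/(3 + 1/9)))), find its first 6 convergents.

5/1, 51/10, 413/81, 464/91, 1805/354, 16709/3277

Using the convergent recurrence p_i = a_i*p_{i-1} + p_{i-2}, q_i = a_i*q_{i-1} + q_{i-2} with p_{-2}=0, p_{-1}=1, q_{-2}=1, q_{-1}=0:
  i=0: a_0=5, p_0 = 5*1 + 0 = 5, q_0 = 5*0 + 1 = 1.
  i=1: a_1=10, p_1 = 10*5 + 1 = 51, q_1 = 10*1 + 0 = 10.
  i=2: a_2=8, p_2 = 8*51 + 5 = 413, q_2 = 8*10 + 1 = 81.
  i=3: a_3=1, p_3 = 1*413 + 51 = 464, q_3 = 1*81 + 10 = 91.
  i=4: a_4=3, p_4 = 3*464 + 413 = 1805, q_4 = 3*91 + 81 = 354.
  i=5: a_5=9, p_5 = 9*1805 + 464 = 16709, q_5 = 9*354 + 91 = 3277.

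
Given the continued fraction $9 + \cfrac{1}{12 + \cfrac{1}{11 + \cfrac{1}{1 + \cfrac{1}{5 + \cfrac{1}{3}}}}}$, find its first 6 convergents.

Using the convergent recurrence p_i = a_i*p_{i-1} + p_{i-2}, q_i = a_i*q_{i-1} + q_{i-2} with p_{-2}=0, p_{-1}=1, q_{-2}=1, q_{-1}=0:
  i=0: a_0=9, p_0 = 9*1 + 0 = 9, q_0 = 9*0 + 1 = 1.
  i=1: a_1=12, p_1 = 12*9 + 1 = 109, q_1 = 12*1 + 0 = 12.
  i=2: a_2=11, p_2 = 11*109 + 9 = 1208, q_2 = 11*12 + 1 = 133.
  i=3: a_3=1, p_3 = 1*1208 + 109 = 1317, q_3 = 1*133 + 12 = 145.
  i=4: a_4=5, p_4 = 5*1317 + 1208 = 7793, q_4 = 5*145 + 133 = 858.
  i=5: a_5=3, p_5 = 3*7793 + 1317 = 24696, q_5 = 3*858 + 145 = 2719.

9/1, 109/12, 1208/133, 1317/145, 7793/858, 24696/2719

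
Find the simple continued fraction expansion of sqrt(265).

[16; (3, 1, 1, 2, 2, 1, 1, 3, 32)]

Write x_i = (sqrt(265) + m_i)/d_i with (m_0, d_0) = (0, 1). a_0 = floor(sqrt(265)) = 16, since 16^2 = 256 <= 265 < 289 = 17^2.
Iterate m_{i+1} = d_i*a_i - m_i, d_{i+1} = (265 - m_{i+1}^2)/d_i, a_{i+1} = floor((a_0 + m_{i+1})/d_{i+1}):
  m_1 = 1*16 - 0 = 16, d_1 = (265 - 16^2)/1 = 9/1 = 9, a_1 = floor((16 + 16)/9) = 3.
  m_2 = 9*3 - 16 = 11, d_2 = (265 - 11^2)/9 = 144/9 = 16, a_2 = floor((16 + 11)/16) = 1.
  m_3 = 16*1 - 11 = 5, d_3 = (265 - 5^2)/16 = 240/16 = 15, a_3 = floor((16 + 5)/15) = 1.
  m_4 = 15*1 - 5 = 10, d_4 = (265 - 10^2)/15 = 165/15 = 11, a_4 = floor((16 + 10)/11) = 2.
  m_5 = 11*2 - 10 = 12, d_5 = (265 - 12^2)/11 = 121/11 = 11, a_5 = floor((16 + 12)/11) = 2.
  m_6 = 11*2 - 12 = 10, d_6 = (265 - 10^2)/11 = 165/11 = 15, a_6 = floor((16 + 10)/15) = 1.
  m_7 = 15*1 - 10 = 5, d_7 = (265 - 5^2)/15 = 240/15 = 16, a_7 = floor((16 + 5)/16) = 1.
  m_8 = 16*1 - 5 = 11, d_8 = (265 - 11^2)/16 = 144/16 = 9, a_8 = floor((16 + 11)/9) = 3.
  m_9 = 9*3 - 11 = 16, d_9 = (265 - 16^2)/9 = 9/9 = 1, a_9 = floor((16 + 16)/1) = 32.
  m_10 = 1*32 - 16 = 16, d_10 = (265 - 16^2)/1 = 9/1 = 9: (m_10, d_10) = (m_1, d_1) = (16, 9), so from here the quotients repeat a_1, ..., a_9; the period length is 9.
Hence the expansion of sqrt(265) is a_0 = 16 followed by the repeating block 3, 1, 1, 2, 2, 1, 1, 3, 32 (period 9).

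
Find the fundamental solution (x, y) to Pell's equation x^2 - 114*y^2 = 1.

(x, y) = (1025, 96)

First expand sqrt(114) as a continued fraction. With x_i = (sqrt(114) + m_i)/d_i and (m_0, d_0) = (0, 1): a_0 = floor(sqrt(114)) = 10, since 10^2 = 100 <= 114 < 121 = 11^2.
Iterate m_{i+1} = d_i*a_i - m_i, d_{i+1} = (114 - m_{i+1}^2)/d_i, a_{i+1} = floor((a_0 + m_{i+1})/d_{i+1}):
  m_1 = 1*10 - 0 = 10, d_1 = (114 - 10^2)/1 = 14/1 = 14, a_1 = floor((10 + 10)/14) = 1.
  m_2 = 14*1 - 10 = 4, d_2 = (114 - 4^2)/14 = 98/14 = 7, a_2 = floor((10 + 4)/7) = 2.
  m_3 = 7*2 - 4 = 10, d_3 = (114 - 10^2)/7 = 14/7 = 2, a_3 = floor((10 + 10)/2) = 10.
  m_4 = 2*10 - 10 = 10, d_4 = (114 - 10^2)/2 = 14/2 = 7, a_4 = floor((10 + 10)/7) = 2.
  m_5 = 7*2 - 10 = 4, d_5 = (114 - 4^2)/7 = 98/7 = 14, a_5 = floor((10 + 4)/14) = 1.
  m_6 = 14*1 - 4 = 10, d_6 = (114 - 10^2)/14 = 14/14 = 1, a_6 = floor((10 + 10)/1) = 20.
  m_7 = 1*20 - 10 = 10, d_7 = (114 - 10^2)/1 = 14/1 = 14: (m_7, d_7) = (m_1, d_1) = (10, 14), so from here the quotients repeat a_1, ..., a_6; the period length is 6.
So sqrt(114) = [10; (1, 2, 10, 2, 1, 20)] with period length k = 6.
k is even, so the fundamental solution of x^2 - 114y^2 = 1 is (p_{k-1}, q_{k-1}) = (p_5, q_5); compute convergents through index 5.
Convergents (p_i = a_i*p_{i-1} + p_{i-2}, q_i = a_i*q_{i-1} + q_{i-2} with p_{-2}=0, p_{-1}=1, q_{-2}=1, q_{-1}=0):
  i=0: a_0=10, p_0 = 10*1 + 0 = 10, q_0 = 10*0 + 1 = 1.
  i=1: a_1=1, p_1 = 1*10 + 1 = 11, q_1 = 1*1 + 0 = 1.
  i=2: a_2=2, p_2 = 2*11 + 10 = 32, q_2 = 2*1 + 1 = 3.
  i=3: a_3=10, p_3 = 10*32 + 11 = 331, q_3 = 10*3 + 1 = 31.
  i=4: a_4=2, p_4 = 2*331 + 32 = 694, q_4 = 2*31 + 3 = 65.
  i=5: a_5=1, p_5 = 1*694 + 331 = 1025, q_5 = 1*65 + 31 = 96.
Check: 1025^2 - 114*96^2 = 1050625 - 1050624 = 1, so (x, y) = (1025, 96) solves the equation, and by the theorem it is the least positive solution.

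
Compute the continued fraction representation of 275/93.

Run the Euclidean algorithm on 275 and 93; the successive quotients are the partial quotients a_0, a_1, ... (each step inverts the fractional part left over by the previous one):
  275 = 2*93 + 89, so a_0 = 2.
  93 = 1*89 + 4, so a_1 = 1.
  89 = 22*4 + 1, so a_2 = 22.
  4 = 4*1 + 0, so a_3 = 4.
The remainder reaches 0 after 4 divisions, so the expansion has 4 partial quotients, read off in order.

[2; 1, 22, 4]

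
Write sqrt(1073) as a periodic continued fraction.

[32; (1, 3, 9, 9, 3, 1, 64)]

Write x_i = (sqrt(1073) + m_i)/d_i with (m_0, d_0) = (0, 1). a_0 = floor(sqrt(1073)) = 32, since 32^2 = 1024 <= 1073 < 1089 = 33^2.
Iterate m_{i+1} = d_i*a_i - m_i, d_{i+1} = (1073 - m_{i+1}^2)/d_i, a_{i+1} = floor((a_0 + m_{i+1})/d_{i+1}):
  m_1 = 1*32 - 0 = 32, d_1 = (1073 - 32^2)/1 = 49/1 = 49, a_1 = floor((32 + 32)/49) = 1.
  m_2 = 49*1 - 32 = 17, d_2 = (1073 - 17^2)/49 = 784/49 = 16, a_2 = floor((32 + 17)/16) = 3.
  m_3 = 16*3 - 17 = 31, d_3 = (1073 - 31^2)/16 = 112/16 = 7, a_3 = floor((32 + 31)/7) = 9.
  m_4 = 7*9 - 31 = 32, d_4 = (1073 - 32^2)/7 = 49/7 = 7, a_4 = floor((32 + 32)/7) = 9.
  m_5 = 7*9 - 32 = 31, d_5 = (1073 - 31^2)/7 = 112/7 = 16, a_5 = floor((32 + 31)/16) = 3.
  m_6 = 16*3 - 31 = 17, d_6 = (1073 - 17^2)/16 = 784/16 = 49, a_6 = floor((32 + 17)/49) = 1.
  m_7 = 49*1 - 17 = 32, d_7 = (1073 - 32^2)/49 = 49/49 = 1, a_7 = floor((32 + 32)/1) = 64.
  m_8 = 1*64 - 32 = 32, d_8 = (1073 - 32^2)/1 = 49/1 = 49: (m_8, d_8) = (m_1, d_1) = (32, 49), so from here the quotients repeat a_1, ..., a_7; the period length is 7.
Hence the expansion of sqrt(1073) is a_0 = 32 followed by the repeating block 1, 3, 9, 9, 3, 1, 64 (period 7).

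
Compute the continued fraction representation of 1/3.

Run the Euclidean algorithm on 1 and 3; the successive quotients are the partial quotients a_0, a_1, ... (each step inverts the fractional part left over by the previous one):
  1 = 0*3 + 1, so a_0 = 0.
  3 = 3*1 + 0, so a_1 = 3.
The remainder reaches 0 after 2 divisions, so the expansion has 2 partial quotients, read off in order.

[0; 3]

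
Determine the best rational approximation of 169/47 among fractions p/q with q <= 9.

Expand x = 169/47 as a continued fraction with the Euclidean algorithm:
  169 = 3*47 + 28, so a_0 = 3.
  47 = 1*28 + 19, so a_1 = 1.
  28 = 1*19 + 9, so a_2 = 1.
  19 = 2*9 + 1, so a_3 = 2.
  9 = 9*1 + 0, so a_4 = 9.
so x = [3; 1, 1, 2, 9].
Convergents (p_i = a_i*p_{i-1} + p_{i-2}, q_i = a_i*q_{i-1} + q_{i-2} with p_{-2}=0, p_{-1}=1, q_{-2}=1, q_{-1}=0), until the denominator exceeds 9:
  i=0: a_0=3, p_0 = 3*1 + 0 = 3, q_0 = 3*0 + 1 = 1.
  i=1: a_1=1, p_1 = 1*3 + 1 = 4, q_1 = 1*1 + 0 = 1.
  i=2: a_2=1, p_2 = 1*4 + 3 = 7, q_2 = 1*1 + 1 = 2.
  i=3: a_3=2, p_3 = 2*7 + 4 = 18, q_3 = 2*2 + 1 = 5.
  i=4: a_4=9, p_4 = 9*18 + 7 = 169, q_4 = 9*5 + 2 = 47.
q_4 = 47 > 9, so the last convergent with denominator <= 9 is p_3/q_3 = 18/5.
The closest fraction with denominator <= 9 is either p_3/q_3 or the intermediate fraction (k*p_3 + p_2)/(k*q_3 + q_2) with the largest k >= 1 whose denominator stays <= 9; these approach x as k grows, and every other convergent or intermediate fraction in range is farther away.
Largest k: floor((9 - q_2)/q_3) = floor((9 - 2)/5) = 1.
That gives (1*18 + 7)/(1*5 + 2) = 25/7.
Compare the errors: |x - 18/5| = |169*5 - 18*47|/(47*5) = 1/235, and |x - 25/7| = |169*7 - 25*47|/(47*7) = 8/329.
Cross-multiplying, 1*329 = 329 < 1880 = 8*235, so 1/235 is smaller: the convergent 18/5 is closer to x than 25/7.

18/5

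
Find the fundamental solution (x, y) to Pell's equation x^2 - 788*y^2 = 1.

First expand sqrt(788) as a continued fraction. With x_i = (sqrt(788) + m_i)/d_i and (m_0, d_0) = (0, 1): a_0 = floor(sqrt(788)) = 28, since 28^2 = 784 <= 788 < 841 = 29^2.
Iterate m_{i+1} = d_i*a_i - m_i, d_{i+1} = (788 - m_{i+1}^2)/d_i, a_{i+1} = floor((a_0 + m_{i+1})/d_{i+1}):
  m_1 = 1*28 - 0 = 28, d_1 = (788 - 28^2)/1 = 4/1 = 4, a_1 = floor((28 + 28)/4) = 14.
  m_2 = 4*14 - 28 = 28, d_2 = (788 - 28^2)/4 = 4/4 = 1, a_2 = floor((28 + 28)/1) = 56.
  m_3 = 1*56 - 28 = 28, d_3 = (788 - 28^2)/1 = 4/1 = 4: (m_3, d_3) = (m_1, d_1) = (28, 4), so from here the quotients repeat a_1, a_2; the period length is 2.
So sqrt(788) = [28; (14, 56)] with period length k = 2.
k is even, so the fundamental solution of x^2 - 788y^2 = 1 is (p_{k-1}, q_{k-1}) = (p_1, q_1); compute convergents through index 1.
Convergents (p_i = a_i*p_{i-1} + p_{i-2}, q_i = a_i*q_{i-1} + q_{i-2} with p_{-2}=0, p_{-1}=1, q_{-2}=1, q_{-1}=0):
  i=0: a_0=28, p_0 = 28*1 + 0 = 28, q_0 = 28*0 + 1 = 1.
  i=1: a_1=14, p_1 = 14*28 + 1 = 393, q_1 = 14*1 + 0 = 14.
Check: 393^2 - 788*14^2 = 154449 - 154448 = 1, so (x, y) = (393, 14) solves the equation, and by the theorem it is the least positive solution.

(x, y) = (393, 14)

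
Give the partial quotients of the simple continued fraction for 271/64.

[4; 4, 3, 1, 3]

Run the Euclidean algorithm on 271 and 64; the successive quotients are the partial quotients a_0, a_1, ... (each step inverts the fractional part left over by the previous one):
  271 = 4*64 + 15, so a_0 = 4.
  64 = 4*15 + 4, so a_1 = 4.
  15 = 3*4 + 3, so a_2 = 3.
  4 = 1*3 + 1, so a_3 = 1.
  3 = 3*1 + 0, so a_4 = 3.
The remainder reaches 0 after 5 divisions, so the expansion has 5 partial quotients, read off in order.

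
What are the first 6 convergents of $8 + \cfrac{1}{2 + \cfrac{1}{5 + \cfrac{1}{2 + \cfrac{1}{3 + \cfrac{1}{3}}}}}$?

Using the convergent recurrence p_i = a_i*p_{i-1} + p_{i-2}, q_i = a_i*q_{i-1} + q_{i-2} with p_{-2}=0, p_{-1}=1, q_{-2}=1, q_{-1}=0:
  i=0: a_0=8, p_0 = 8*1 + 0 = 8, q_0 = 8*0 + 1 = 1.
  i=1: a_1=2, p_1 = 2*8 + 1 = 17, q_1 = 2*1 + 0 = 2.
  i=2: a_2=5, p_2 = 5*17 + 8 = 93, q_2 = 5*2 + 1 = 11.
  i=3: a_3=2, p_3 = 2*93 + 17 = 203, q_3 = 2*11 + 2 = 24.
  i=4: a_4=3, p_4 = 3*203 + 93 = 702, q_4 = 3*24 + 11 = 83.
  i=5: a_5=3, p_5 = 3*702 + 203 = 2309, q_5 = 3*83 + 24 = 273.

8/1, 17/2, 93/11, 203/24, 702/83, 2309/273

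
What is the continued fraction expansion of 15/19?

[0; 1, 3, 1, 3]

Run the Euclidean algorithm on 15 and 19; the successive quotients are the partial quotients a_0, a_1, ... (each step inverts the fractional part left over by the previous one):
  15 = 0*19 + 15, so a_0 = 0.
  19 = 1*15 + 4, so a_1 = 1.
  15 = 3*4 + 3, so a_2 = 3.
  4 = 1*3 + 1, so a_3 = 1.
  3 = 3*1 + 0, so a_4 = 3.
The remainder reaches 0 after 5 divisions, so the expansion has 5 partial quotients, read off in order.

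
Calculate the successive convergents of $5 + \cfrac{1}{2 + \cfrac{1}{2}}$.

5/1, 11/2, 27/5

Using the convergent recurrence p_i = a_i*p_{i-1} + p_{i-2}, q_i = a_i*q_{i-1} + q_{i-2} with p_{-2}=0, p_{-1}=1, q_{-2}=1, q_{-1}=0:
  i=0: a_0=5, p_0 = 5*1 + 0 = 5, q_0 = 5*0 + 1 = 1.
  i=1: a_1=2, p_1 = 2*5 + 1 = 11, q_1 = 2*1 + 0 = 2.
  i=2: a_2=2, p_2 = 2*11 + 5 = 27, q_2 = 2*2 + 1 = 5.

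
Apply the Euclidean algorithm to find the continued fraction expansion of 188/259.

Run the Euclidean algorithm on 188 and 259; the successive quotients are the partial quotients a_0, a_1, ... (each step inverts the fractional part left over by the previous one):
  188 = 0*259 + 188, so a_0 = 0.
  259 = 1*188 + 71, so a_1 = 1.
  188 = 2*71 + 46, so a_2 = 2.
  71 = 1*46 + 25, so a_3 = 1.
  46 = 1*25 + 21, so a_4 = 1.
  25 = 1*21 + 4, so a_5 = 1.
  21 = 5*4 + 1, so a_6 = 5.
  4 = 4*1 + 0, so a_7 = 4.
The remainder reaches 0 after 8 divisions, so the expansion has 8 partial quotients, read off in order.

[0; 1, 2, 1, 1, 1, 5, 4]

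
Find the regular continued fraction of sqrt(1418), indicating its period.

[37; (1, 1, 1, 10, 10, 1, 1, 1, 74)]

Write x_i = (sqrt(1418) + m_i)/d_i with (m_0, d_0) = (0, 1). a_0 = floor(sqrt(1418)) = 37, since 37^2 = 1369 <= 1418 < 1444 = 38^2.
Iterate m_{i+1} = d_i*a_i - m_i, d_{i+1} = (1418 - m_{i+1}^2)/d_i, a_{i+1} = floor((a_0 + m_{i+1})/d_{i+1}):
  m_1 = 1*37 - 0 = 37, d_1 = (1418 - 37^2)/1 = 49/1 = 49, a_1 = floor((37 + 37)/49) = 1.
  m_2 = 49*1 - 37 = 12, d_2 = (1418 - 12^2)/49 = 1274/49 = 26, a_2 = floor((37 + 12)/26) = 1.
  m_3 = 26*1 - 12 = 14, d_3 = (1418 - 14^2)/26 = 1222/26 = 47, a_3 = floor((37 + 14)/47) = 1.
  m_4 = 47*1 - 14 = 33, d_4 = (1418 - 33^2)/47 = 329/47 = 7, a_4 = floor((37 + 33)/7) = 10.
  m_5 = 7*10 - 33 = 37, d_5 = (1418 - 37^2)/7 = 49/7 = 7, a_5 = floor((37 + 37)/7) = 10.
  m_6 = 7*10 - 37 = 33, d_6 = (1418 - 33^2)/7 = 329/7 = 47, a_6 = floor((37 + 33)/47) = 1.
  m_7 = 47*1 - 33 = 14, d_7 = (1418 - 14^2)/47 = 1222/47 = 26, a_7 = floor((37 + 14)/26) = 1.
  m_8 = 26*1 - 14 = 12, d_8 = (1418 - 12^2)/26 = 1274/26 = 49, a_8 = floor((37 + 12)/49) = 1.
  m_9 = 49*1 - 12 = 37, d_9 = (1418 - 37^2)/49 = 49/49 = 1, a_9 = floor((37 + 37)/1) = 74.
  m_10 = 1*74 - 37 = 37, d_10 = (1418 - 37^2)/1 = 49/1 = 49: (m_10, d_10) = (m_1, d_1) = (37, 49), so from here the quotients repeat a_1, ..., a_9; the period length is 9.
Hence the expansion of sqrt(1418) is a_0 = 37 followed by the repeating block 1, 1, 1, 10, 10, 1, 1, 1, 74 (period 9).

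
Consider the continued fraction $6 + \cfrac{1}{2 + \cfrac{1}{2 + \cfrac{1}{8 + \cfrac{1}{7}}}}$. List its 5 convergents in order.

Using the convergent recurrence p_i = a_i*p_{i-1} + p_{i-2}, q_i = a_i*q_{i-1} + q_{i-2} with p_{-2}=0, p_{-1}=1, q_{-2}=1, q_{-1}=0:
  i=0: a_0=6, p_0 = 6*1 + 0 = 6, q_0 = 6*0 + 1 = 1.
  i=1: a_1=2, p_1 = 2*6 + 1 = 13, q_1 = 2*1 + 0 = 2.
  i=2: a_2=2, p_2 = 2*13 + 6 = 32, q_2 = 2*2 + 1 = 5.
  i=3: a_3=8, p_3 = 8*32 + 13 = 269, q_3 = 8*5 + 2 = 42.
  i=4: a_4=7, p_4 = 7*269 + 32 = 1915, q_4 = 7*42 + 5 = 299.

6/1, 13/2, 32/5, 269/42, 1915/299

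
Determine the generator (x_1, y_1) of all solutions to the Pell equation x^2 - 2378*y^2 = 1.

First expand sqrt(2378) as a continued fraction. With x_i = (sqrt(2378) + m_i)/d_i and (m_0, d_0) = (0, 1): a_0 = floor(sqrt(2378)) = 48, since 48^2 = 2304 <= 2378 < 2401 = 49^2.
Iterate m_{i+1} = d_i*a_i - m_i, d_{i+1} = (2378 - m_{i+1}^2)/d_i, a_{i+1} = floor((a_0 + m_{i+1})/d_{i+1}):
  m_1 = 1*48 - 0 = 48, d_1 = (2378 - 48^2)/1 = 74/1 = 74, a_1 = floor((48 + 48)/74) = 1.
  m_2 = 74*1 - 48 = 26, d_2 = (2378 - 26^2)/74 = 1702/74 = 23, a_2 = floor((48 + 26)/23) = 3.
  m_3 = 23*3 - 26 = 43, d_3 = (2378 - 43^2)/23 = 529/23 = 23, a_3 = floor((48 + 43)/23) = 3.
  m_4 = 23*3 - 43 = 26, d_4 = (2378 - 26^2)/23 = 1702/23 = 74, a_4 = floor((48 + 26)/74) = 1.
  m_5 = 74*1 - 26 = 48, d_5 = (2378 - 48^2)/74 = 74/74 = 1, a_5 = floor((48 + 48)/1) = 96.
  m_6 = 1*96 - 48 = 48, d_6 = (2378 - 48^2)/1 = 74/1 = 74: (m_6, d_6) = (m_1, d_1) = (48, 74), so from here the quotients repeat a_1, ..., a_5; the period length is 5.
So sqrt(2378) = [48; (1, 3, 3, 1, 96)] with period length k = 5.
k is odd, so (p_{k-1}, q_{k-1}) only solves x^2 - 2378y^2 = -1 and the fundamental solution of x^2 - 2378y^2 = 1 is (p_{2k-1}, q_{2k-1}) = (p_9, q_9); compute convergents through index 9, running through the period twice.
Convergents (p_i = a_i*p_{i-1} + p_{i-2}, q_i = a_i*q_{i-1} + q_{i-2} with p_{-2}=0, p_{-1}=1, q_{-2}=1, q_{-1}=0):
  i=0: a_0=48, p_0 = 48*1 + 0 = 48, q_0 = 48*0 + 1 = 1.
  i=1: a_1=1, p_1 = 1*48 + 1 = 49, q_1 = 1*1 + 0 = 1.
  i=2: a_2=3, p_2 = 3*49 + 48 = 195, q_2 = 3*1 + 1 = 4.
  i=3: a_3=3, p_3 = 3*195 + 49 = 634, q_3 = 3*4 + 1 = 13.
  i=4: a_4=1, p_4 = 1*634 + 195 = 829, q_4 = 1*13 + 4 = 17.
  i=5: a_5=96, p_5 = 96*829 + 634 = 80218, q_5 = 96*17 + 13 = 1645.
  i=6: a_6=1, p_6 = 1*80218 + 829 = 81047, q_6 = 1*1645 + 17 = 1662.
  i=7: a_7=3, p_7 = 3*81047 + 80218 = 323359, q_7 = 3*1662 + 1645 = 6631.
  i=8: a_8=3, p_8 = 3*323359 + 81047 = 1051124, q_8 = 3*6631 + 1662 = 21555.
  i=9: a_9=1, p_9 = 1*1051124 + 323359 = 1374483, q_9 = 1*21555 + 6631 = 28186.
Indeed p_4^2 - 2378*q_4^2 = 687241 - 687242 = -1, not +1.
Check: 1374483^2 - 2378*28186^2 = 1889203517289 - 1889203517288 = 1, so (x, y) = (1374483, 28186) solves the equation, and by the theorem it is the least positive solution.

(x, y) = (1374483, 28186)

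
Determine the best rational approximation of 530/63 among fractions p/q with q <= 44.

Expand x = 530/63 as a continued fraction with the Euclidean algorithm:
  530 = 8*63 + 26, so a_0 = 8.
  63 = 2*26 + 11, so a_1 = 2.
  26 = 2*11 + 4, so a_2 = 2.
  11 = 2*4 + 3, so a_3 = 2.
  4 = 1*3 + 1, so a_4 = 1.
  3 = 3*1 + 0, so a_5 = 3.
so x = [8; 2, 2, 2, 1, 3].
Convergents (p_i = a_i*p_{i-1} + p_{i-2}, q_i = a_i*q_{i-1} + q_{i-2} with p_{-2}=0, p_{-1}=1, q_{-2}=1, q_{-1}=0), until the denominator exceeds 44:
  i=0: a_0=8, p_0 = 8*1 + 0 = 8, q_0 = 8*0 + 1 = 1.
  i=1: a_1=2, p_1 = 2*8 + 1 = 17, q_1 = 2*1 + 0 = 2.
  i=2: a_2=2, p_2 = 2*17 + 8 = 42, q_2 = 2*2 + 1 = 5.
  i=3: a_3=2, p_3 = 2*42 + 17 = 101, q_3 = 2*5 + 2 = 12.
  i=4: a_4=1, p_4 = 1*101 + 42 = 143, q_4 = 1*12 + 5 = 17.
  i=5: a_5=3, p_5 = 3*143 + 101 = 530, q_5 = 3*17 + 12 = 63.
q_5 = 63 > 44, so the last convergent with denominator <= 44 is p_4/q_4 = 143/17.
The closest fraction with denominator <= 44 is either p_4/q_4 or the intermediate fraction (k*p_4 + p_3)/(k*q_4 + q_3) with the largest k >= 1 whose denominator stays <= 44; these approach x as k grows, and every other convergent or intermediate fraction in range is farther away.
Largest k: floor((44 - q_3)/q_4) = floor((44 - 12)/17) = 1.
That gives (1*143 + 101)/(1*17 + 12) = 244/29.
Compare the errors: |x - 143/17| = |530*17 - 143*63|/(63*17) = 1/1071, and |x - 244/29| = |530*29 - 244*63|/(63*29) = 2/1827.
Cross-multiplying, 1*1827 = 1827 < 2142 = 2*1071, so 1/1071 is smaller: the convergent 143/17 is closer to x than 244/29.

143/17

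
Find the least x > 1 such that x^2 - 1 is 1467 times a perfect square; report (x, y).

First expand sqrt(1467) as a continued fraction. With x_i = (sqrt(1467) + m_i)/d_i and (m_0, d_0) = (0, 1): a_0 = floor(sqrt(1467)) = 38, since 38^2 = 1444 <= 1467 < 1521 = 39^2.
Iterate m_{i+1} = d_i*a_i - m_i, d_{i+1} = (1467 - m_{i+1}^2)/d_i, a_{i+1} = floor((a_0 + m_{i+1})/d_{i+1}):
  m_1 = 1*38 - 0 = 38, d_1 = (1467 - 38^2)/1 = 23/1 = 23, a_1 = floor((38 + 38)/23) = 3.
  m_2 = 23*3 - 38 = 31, d_2 = (1467 - 31^2)/23 = 506/23 = 22, a_2 = floor((38 + 31)/22) = 3.
  m_3 = 22*3 - 31 = 35, d_3 = (1467 - 35^2)/22 = 242/22 = 11, a_3 = floor((38 + 35)/11) = 6.
  m_4 = 11*6 - 35 = 31, d_4 = (1467 - 31^2)/11 = 506/11 = 46, a_4 = floor((38 + 31)/46) = 1.
  m_5 = 46*1 - 31 = 15, d_5 = (1467 - 15^2)/46 = 1242/46 = 27, a_5 = floor((38 + 15)/27) = 1.
  m_6 = 27*1 - 15 = 12, d_6 = (1467 - 12^2)/27 = 1323/27 = 49, a_6 = floor((38 + 12)/49) = 1.
  m_7 = 49*1 - 12 = 37, d_7 = (1467 - 37^2)/49 = 98/49 = 2, a_7 = floor((38 + 37)/2) = 37.
  m_8 = 2*37 - 37 = 37, d_8 = (1467 - 37^2)/2 = 98/2 = 49, a_8 = floor((38 + 37)/49) = 1.
  m_9 = 49*1 - 37 = 12, d_9 = (1467 - 12^2)/49 = 1323/49 = 27, a_9 = floor((38 + 12)/27) = 1.
  m_10 = 27*1 - 12 = 15, d_10 = (1467 - 15^2)/27 = 1242/27 = 46, a_10 = floor((38 + 15)/46) = 1.
  m_11 = 46*1 - 15 = 31, d_11 = (1467 - 31^2)/46 = 506/46 = 11, a_11 = floor((38 + 31)/11) = 6.
  m_12 = 11*6 - 31 = 35, d_12 = (1467 - 35^2)/11 = 242/11 = 22, a_12 = floor((38 + 35)/22) = 3.
  m_13 = 22*3 - 35 = 31, d_13 = (1467 - 31^2)/22 = 506/22 = 23, a_13 = floor((38 + 31)/23) = 3.
  m_14 = 23*3 - 31 = 38, d_14 = (1467 - 38^2)/23 = 23/23 = 1, a_14 = floor((38 + 38)/1) = 76.
  m_15 = 1*76 - 38 = 38, d_15 = (1467 - 38^2)/1 = 23/1 = 23: (m_15, d_15) = (m_1, d_1) = (38, 23), so from here the quotients repeat a_1, ..., a_14; the period length is 14.
So sqrt(1467) = [38; (3, 3, 6, 1, 1, 1, 37, 1, 1, 1, 6, 3, 3, 76)] with period length k = 14.
k is even, so the fundamental solution of x^2 - 1467y^2 = 1 is (p_{k-1}, q_{k-1}) = (p_13, q_13); compute convergents through index 13.
Convergents (p_i = a_i*p_{i-1} + p_{i-2}, q_i = a_i*q_{i-1} + q_{i-2} with p_{-2}=0, p_{-1}=1, q_{-2}=1, q_{-1}=0):
  i=0: a_0=38, p_0 = 38*1 + 0 = 38, q_0 = 38*0 + 1 = 1.
  i=1: a_1=3, p_1 = 3*38 + 1 = 115, q_1 = 3*1 + 0 = 3.
  i=2: a_2=3, p_2 = 3*115 + 38 = 383, q_2 = 3*3 + 1 = 10.
  i=3: a_3=6, p_3 = 6*383 + 115 = 2413, q_3 = 6*10 + 3 = 63.
  i=4: a_4=1, p_4 = 1*2413 + 383 = 2796, q_4 = 1*63 + 10 = 73.
  i=5: a_5=1, p_5 = 1*2796 + 2413 = 5209, q_5 = 1*73 + 63 = 136.
  i=6: a_6=1, p_6 = 1*5209 + 2796 = 8005, q_6 = 1*136 + 73 = 209.
  i=7: a_7=37, p_7 = 37*8005 + 5209 = 301394, q_7 = 37*209 + 136 = 7869.
  i=8: a_8=1, p_8 = 1*301394 + 8005 = 309399, q_8 = 1*7869 + 209 = 8078.
  i=9: a_9=1, p_9 = 1*309399 + 301394 = 610793, q_9 = 1*8078 + 7869 = 15947.
  i=10: a_10=1, p_10 = 1*610793 + 309399 = 920192, q_10 = 1*15947 + 8078 = 24025.
  i=11: a_11=6, p_11 = 6*920192 + 610793 = 6131945, q_11 = 6*24025 + 15947 = 160097.
  i=12: a_12=3, p_12 = 3*6131945 + 920192 = 19316027, q_12 = 3*160097 + 24025 = 504316.
  i=13: a_13=3, p_13 = 3*19316027 + 6131945 = 64080026, q_13 = 3*504316 + 160097 = 1673045.
Check: 64080026^2 - 1467*1673045^2 = 4106249732160676 - 4106249732160675 = 1, so (x, y) = (64080026, 1673045) solves the equation, and by the theorem it is the least positive solution.

(x, y) = (64080026, 1673045)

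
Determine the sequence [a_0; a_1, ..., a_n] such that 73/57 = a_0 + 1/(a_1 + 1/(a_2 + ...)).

[1; 3, 1, 1, 3, 2]

Run the Euclidean algorithm on 73 and 57; the successive quotients are the partial quotients a_0, a_1, ... (each step inverts the fractional part left over by the previous one):
  73 = 1*57 + 16, so a_0 = 1.
  57 = 3*16 + 9, so a_1 = 3.
  16 = 1*9 + 7, so a_2 = 1.
  9 = 1*7 + 2, so a_3 = 1.
  7 = 3*2 + 1, so a_4 = 3.
  2 = 2*1 + 0, so a_5 = 2.
The remainder reaches 0 after 6 divisions, so the expansion has 6 partial quotients, read off in order.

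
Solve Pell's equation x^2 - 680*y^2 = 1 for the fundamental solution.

(x, y) = (339, 13)

First expand sqrt(680) as a continued fraction. With x_i = (sqrt(680) + m_i)/d_i and (m_0, d_0) = (0, 1): a_0 = floor(sqrt(680)) = 26, since 26^2 = 676 <= 680 < 729 = 27^2.
Iterate m_{i+1} = d_i*a_i - m_i, d_{i+1} = (680 - m_{i+1}^2)/d_i, a_{i+1} = floor((a_0 + m_{i+1})/d_{i+1}):
  m_1 = 1*26 - 0 = 26, d_1 = (680 - 26^2)/1 = 4/1 = 4, a_1 = floor((26 + 26)/4) = 13.
  m_2 = 4*13 - 26 = 26, d_2 = (680 - 26^2)/4 = 4/4 = 1, a_2 = floor((26 + 26)/1) = 52.
  m_3 = 1*52 - 26 = 26, d_3 = (680 - 26^2)/1 = 4/1 = 4: (m_3, d_3) = (m_1, d_1) = (26, 4), so from here the quotients repeat a_1, a_2; the period length is 2.
So sqrt(680) = [26; (13, 52)] with period length k = 2.
k is even, so the fundamental solution of x^2 - 680y^2 = 1 is (p_{k-1}, q_{k-1}) = (p_1, q_1); compute convergents through index 1.
Convergents (p_i = a_i*p_{i-1} + p_{i-2}, q_i = a_i*q_{i-1} + q_{i-2} with p_{-2}=0, p_{-1}=1, q_{-2}=1, q_{-1}=0):
  i=0: a_0=26, p_0 = 26*1 + 0 = 26, q_0 = 26*0 + 1 = 1.
  i=1: a_1=13, p_1 = 13*26 + 1 = 339, q_1 = 13*1 + 0 = 13.
Check: 339^2 - 680*13^2 = 114921 - 114920 = 1, so (x, y) = (339, 13) solves the equation, and by the theorem it is the least positive solution.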